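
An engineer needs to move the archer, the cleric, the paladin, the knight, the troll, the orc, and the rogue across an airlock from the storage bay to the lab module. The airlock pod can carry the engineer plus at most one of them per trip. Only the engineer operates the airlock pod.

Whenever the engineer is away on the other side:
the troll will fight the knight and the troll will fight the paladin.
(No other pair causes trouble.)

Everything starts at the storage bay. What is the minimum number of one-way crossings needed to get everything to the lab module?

15

Counting alone: the engineer can take at most 1 across per trip to the lab module, so moving all 7 needs at least 7 loaded trips out, with a return between consecutive ones — at least 13 crossings.
The safety rule pushes this higher. Following every safe sequence of crossings, the most of the 7 that can be at the lab module as the airlock pod arrives there on crossing 13 is 6 — never all 7.
So no plan with fewer than 15 crossings exists, and this one achieves 15:
1. Engineer goes to the lab module with the troll.  [the storage bay: the archer, the cleric, the knight, the orc, the paladin, the rogue | the lab module: the troll]
2. Engineer goes back to the storage bay alone.  [the storage bay: the archer, the cleric, the knight, the orc, the paladin, the rogue | the lab module: the troll]
3. Engineer goes to the lab module with the archer.  [the storage bay: the cleric, the knight, the orc, the paladin, the rogue | the lab module: the archer, the troll]
4. Engineer goes back to the storage bay alone.  [the storage bay: the cleric, the knight, the orc, the paladin, the rogue | the lab module: the archer, the troll]
5. Engineer goes to the lab module with the cleric.  [the storage bay: the knight, the orc, the paladin, the rogue | the lab module: the archer, the cleric, the troll]
6. Engineer goes back to the storage bay alone.  [the storage bay: the knight, the orc, the paladin, the rogue | the lab module: the archer, the cleric, the troll]
7. Engineer goes to the lab module with the paladin.  [the storage bay: the knight, the orc, the rogue | the lab module: the archer, the cleric, the paladin, the troll]
8. Engineer goes back to the storage bay with the troll.  [the storage bay: the knight, the orc, the rogue, the troll | the lab module: the archer, the cleric, the paladin]
9. Engineer goes to the lab module with the knight.  [the storage bay: the orc, the rogue, the troll | the lab module: the archer, the cleric, the knight, the paladin]
10. Engineer goes back to the storage bay alone.  [the storage bay: the orc, the rogue, the troll | the lab module: the archer, the cleric, the knight, the paladin]
11. Engineer goes to the lab module with the orc.  [the storage bay: the rogue, the troll | the lab module: the archer, the cleric, the knight, the orc, the paladin]
12. Engineer goes back to the storage bay alone.  [the storage bay: the rogue, the troll | the lab module: the archer, the cleric, the knight, the orc, the paladin]
13. Engineer goes to the lab module with the rogue.  [the storage bay: the troll | the lab module: the archer, the cleric, the knight, the orc, the paladin, the rogue]
14. Engineer goes back to the storage bay alone.  [the storage bay: the troll | the lab module: the archer, the cleric, the knight, the orc, the paladin, the rogue]
15. Engineer goes to the lab module with the troll.  [the storage bay: — | the lab module: the archer, the cleric, the knight, the orc, the paladin, the rogue, the troll]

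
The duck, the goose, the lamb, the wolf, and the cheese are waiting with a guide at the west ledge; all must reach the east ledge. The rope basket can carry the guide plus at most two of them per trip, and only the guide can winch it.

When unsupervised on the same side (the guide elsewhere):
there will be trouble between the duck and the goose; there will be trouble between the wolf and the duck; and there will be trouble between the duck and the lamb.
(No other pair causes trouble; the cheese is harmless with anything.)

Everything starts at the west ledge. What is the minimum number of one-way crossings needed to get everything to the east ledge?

Counting alone: the guide can take at most 2 across per trip to the east ledge, so moving all 5 needs at least 3 loaded trips out, with a return between consecutive ones — at least 5 crossings.
The plan below uses exactly 5 crossings, so it is optimal:
1. Guide goes to the east ledge with the duck and the goose.  [the west ledge: the cheese, the lamb, the wolf | the east ledge: the duck, the goose]
2. Guide goes back to the west ledge with the duck.  [the west ledge: the cheese, the duck, the lamb, the wolf | the east ledge: the goose]
3. Guide goes to the east ledge with the lamb and the wolf.  [the west ledge: the cheese, the duck | the east ledge: the goose, the lamb, the wolf]
4. Guide goes back to the west ledge alone.  [the west ledge: the cheese, the duck | the east ledge: the goose, the lamb, the wolf]
5. Guide goes to the east ledge with the cheese and the duck.  [the west ledge: — | the east ledge: the cheese, the duck, the goose, the lamb, the wolf]

5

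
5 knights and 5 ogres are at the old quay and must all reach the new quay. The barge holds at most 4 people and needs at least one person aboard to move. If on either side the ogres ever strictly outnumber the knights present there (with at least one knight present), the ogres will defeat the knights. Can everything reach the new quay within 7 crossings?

Yes — this plan uses 7 crossings (≤ 7):
1. 2 ogres → the new quay.  (the old quay: 5K 3O; the new quay: 0K 2O)
2. 1 ogre ← the old quay.  (the old quay: 5K 4O; the new quay: 0K 1O)
3. 4 ogres → the new quay.  (the old quay: 5K 0O; the new quay: 0K 5O)
4. 1 ogre ← the old quay.  (the old quay: 5K 1O; the new quay: 0K 4O)
5. 4 knights → the new quay.  (the old quay: 1K 1O; the new quay: 4K 4O)
6. 1 knight and 1 ogre ← the old quay.  (the old quay: 2K 2O; the new quay: 3K 3O)
7. 2 knights and 2 ogres → the new quay.  (the old quay: 0K 0O; the new quay: 5K 5O)

Yes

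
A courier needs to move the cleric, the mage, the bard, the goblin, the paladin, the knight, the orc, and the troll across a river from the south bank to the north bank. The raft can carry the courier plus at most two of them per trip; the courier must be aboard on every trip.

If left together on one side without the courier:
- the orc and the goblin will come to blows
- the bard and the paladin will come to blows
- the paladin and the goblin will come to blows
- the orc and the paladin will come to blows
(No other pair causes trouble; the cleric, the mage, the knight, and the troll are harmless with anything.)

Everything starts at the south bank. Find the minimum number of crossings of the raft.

13

Counting alone: the courier can take at most 2 across per trip to the north bank, so moving all 8 needs at least 4 loaded trips out, with a return between consecutive ones — at least 7 crossings.
The safety rule pushes this higher. Following every safe sequence of crossings, the most of the 8 that can be at the north bank as the raft arrives there on crossings 7, 9, 11 is 5, 6, 7 respectively — never all 8.
So no plan with fewer than 13 crossings exists, and this one achieves 13:
1. Courier goes to the north bank with the goblin and the paladin.  [the south bank: the bard, the cleric, the knight, the mage, the orc, the troll | the north bank: the goblin, the paladin]
2. Courier goes back to the south bank with the goblin.  [the south bank: the bard, the cleric, the goblin, the knight, the mage, the orc, the troll | the north bank: the paladin]
3. Courier goes to the north bank with the cleric and the goblin.  [the south bank: the bard, the knight, the mage, the orc, the troll | the north bank: the cleric, the goblin, the paladin]
4. Courier goes back to the south bank with the goblin.  [the south bank: the bard, the goblin, the knight, the mage, the orc, the troll | the north bank: the cleric, the paladin]
5. Courier goes to the north bank with the goblin and the mage.  [the south bank: the bard, the knight, the orc, the troll | the north bank: the cleric, the goblin, the mage, the paladin]
6. Courier goes back to the south bank with the goblin.  [the south bank: the bard, the goblin, the knight, the orc, the troll | the north bank: the cleric, the mage, the paladin]
7. Courier goes to the north bank with the bard and the goblin.  [the south bank: the knight, the orc, the troll | the north bank: the bard, the cleric, the goblin, the mage, the paladin]
8. Courier goes back to the south bank with the paladin.  [the south bank: the knight, the orc, the paladin, the troll | the north bank: the bard, the cleric, the goblin, the mage]
9. Courier goes to the north bank with the knight and the paladin.  [the south bank: the orc, the troll | the north bank: the bard, the cleric, the goblin, the knight, the mage, the paladin]
10. Courier goes back to the south bank with the paladin.  [the south bank: the orc, the paladin, the troll | the north bank: the bard, the cleric, the goblin, the knight, the mage]
11. Courier goes to the north bank with the paladin and the troll.  [the south bank: the orc | the north bank: the bard, the cleric, the goblin, the knight, the mage, the paladin, the troll]
12. Courier goes back to the south bank with the paladin.  [the south bank: the orc, the paladin | the north bank: the bard, the cleric, the goblin, the knight, the mage, the troll]
13. Courier goes to the north bank with the orc and the paladin.  [the south bank: — | the north bank: the bard, the cleric, the goblin, the knight, the mage, the orc, the paladin, the troll]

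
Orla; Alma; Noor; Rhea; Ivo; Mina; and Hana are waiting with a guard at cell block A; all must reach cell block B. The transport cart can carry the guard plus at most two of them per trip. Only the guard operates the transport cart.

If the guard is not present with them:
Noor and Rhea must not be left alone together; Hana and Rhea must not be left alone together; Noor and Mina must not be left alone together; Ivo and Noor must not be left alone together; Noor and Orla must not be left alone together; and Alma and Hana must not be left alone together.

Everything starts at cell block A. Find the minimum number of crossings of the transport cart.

Counting alone: the guard can take at most 2 across per trip to cell block B, so moving all 7 needs at least 4 loaded trips out, with a return between consecutive ones — at least 7 crossings.
The safety rule pushes this higher. Following every safe sequence of crossings, the most of the 7 that can be at cell block B as the transport cart arrives there on crossing 7 is 6 — never all 7.
So no plan with fewer than 9 crossings exists, and this one achieves 9:
1. Guard goes to cell block B with Hana and Noor.  [cell block A: Alma, Ivo, Mina, Orla, Rhea | cell block B: Hana, Noor]
2. Guard goes back to cell block A alone.  [cell block A: Alma, Ivo, Mina, Orla, Rhea | cell block B: Hana, Noor]
3. Guard goes to cell block B with Alma.  [cell block A: Ivo, Mina, Orla, Rhea | cell block B: Alma, Hana, Noor]
4. Guard goes back to cell block A with Hana.  [cell block A: Hana, Ivo, Mina, Orla, Rhea | cell block B: Alma, Noor]
5. Guard goes to cell block B with Orla and Rhea.  [cell block A: Hana, Ivo, Mina | cell block B: Alma, Noor, Orla, Rhea]
6. Guard goes back to cell block A with Noor.  [cell block A: Hana, Ivo, Mina, Noor | cell block B: Alma, Orla, Rhea]
7. Guard goes to cell block B with Ivo and Mina.  [cell block A: Hana, Noor | cell block B: Alma, Ivo, Mina, Orla, Rhea]
8. Guard goes back to cell block A alone.  [cell block A: Hana, Noor | cell block B: Alma, Ivo, Mina, Orla, Rhea]
9. Guard goes to cell block B with Hana and Noor.  [cell block A: — | cell block B: Alma, Hana, Ivo, Mina, Noor, Orla, Rhea]

9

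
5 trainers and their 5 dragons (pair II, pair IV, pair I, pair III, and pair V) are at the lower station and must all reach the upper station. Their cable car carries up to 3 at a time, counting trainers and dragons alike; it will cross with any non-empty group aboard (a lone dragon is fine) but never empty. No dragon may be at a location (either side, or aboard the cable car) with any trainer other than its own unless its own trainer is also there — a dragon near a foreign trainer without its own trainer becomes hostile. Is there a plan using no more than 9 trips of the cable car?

No

Counting alone: each trip to the upper station takes at most 3 across and each return brings at least 1 back, so after t trips out (and t−1 returns) at most 3t − (t−1) of the 10 are across; that first reaches 10 at t = 5, so at least 9 crossings are needed.
The safety rule pushes this higher. Following every safe sequence of crossings, the most of the 10 that can be at the upper station as the cable car arrives there on crossing 9 is 9 — never all 10.
So the move cannot be finished within 9 crossings. (The shortest complete plan takes 11:)
1. dragon II and trainer II cross → the upper station.
2. trainer II crosses ← the lower station.
3. dragon I, dragon III, and dragon IV cross → the upper station.
4. dragon II crosses ← the lower station.
5. trainer I, trainer III, and trainer IV cross → the upper station.
6. dragon IV and trainer IV cross ← the lower station.
7. trainer II, trainer IV, and trainer V cross → the upper station.
8. dragon I crosses ← the lower station.
9. dragon II and dragon IV cross → the upper station.
10. dragon II crosses ← the lower station.
11. dragon I, dragon II, and dragon V cross → the upper station.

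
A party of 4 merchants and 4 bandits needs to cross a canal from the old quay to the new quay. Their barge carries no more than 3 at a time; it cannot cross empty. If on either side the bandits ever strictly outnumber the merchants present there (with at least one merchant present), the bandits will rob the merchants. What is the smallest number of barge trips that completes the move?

9

Counting alone: each trip to the new quay takes at most 3 across and each return brings at least 1 back, so after t trips out (and t−1 returns) at most 3t − (t−1) of the 8 are across; that first reaches 8 at t = 4, so at least 7 crossings are needed.
The safety rule pushes this higher. Following every safe sequence of crossings, the most of the 8 that can be at the new quay as the barge arrives there on crossing 7 is 7 — never all 8.
So no plan with fewer than 9 crossings exists, and this one achieves 9:
1. 2 bandits → the new quay.  (the old quay: 4M 2B; the new quay: 0M 2B)
2. 1 bandit ← the old quay.  (the old quay: 4M 3B; the new quay: 0M 1B)
3. 3 bandits → the new quay.  (the old quay: 4M 0B; the new quay: 0M 4B)
4. 1 bandit ← the old quay.  (the old quay: 4M 1B; the new quay: 0M 3B)
5. 3 merchants → the new quay.  (the old quay: 1M 1B; the new quay: 3M 3B)
6. 1 merchant and 1 bandit ← the old quay.  (the old quay: 2M 2B; the new quay: 2M 2B)
7. 2 merchants → the new quay.  (the old quay: 0M 2B; the new quay: 4M 2B)
8. 1 bandit ← the old quay.  (the old quay: 0M 3B; the new quay: 4M 1B)
9. 3 bandits → the new quay.  (the old quay: 0M 0B; the new quay: 4M 4B)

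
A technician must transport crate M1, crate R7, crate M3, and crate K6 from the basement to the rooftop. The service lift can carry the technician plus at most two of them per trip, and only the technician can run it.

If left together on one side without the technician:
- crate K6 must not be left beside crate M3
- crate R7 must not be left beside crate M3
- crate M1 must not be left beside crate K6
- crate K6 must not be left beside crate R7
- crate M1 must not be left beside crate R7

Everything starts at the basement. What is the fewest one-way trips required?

5

Counting alone: the technician can take at most 2 across per trip to the rooftop, so moving all 4 needs at least 2 loaded trips out, with a return between consecutive ones — at least 3 crossings.
The safety rule pushes this higher. Following every safe sequence of crossings, the most of the 4 that can be at the rooftop as the service lift arrives there on crossing 3 is 3 — never all 4.
So no plan with fewer than 5 crossings exists, and this one achieves 5:
1. Technician goes to the rooftop with crate K6 and crate R7.
2. Technician goes back to the basement with crate R7.
3. Technician goes to the rooftop with crate M1 and crate M3.
4. Technician goes back to the basement with crate K6.
5. Technician goes to the rooftop with crate K6 and crate R7.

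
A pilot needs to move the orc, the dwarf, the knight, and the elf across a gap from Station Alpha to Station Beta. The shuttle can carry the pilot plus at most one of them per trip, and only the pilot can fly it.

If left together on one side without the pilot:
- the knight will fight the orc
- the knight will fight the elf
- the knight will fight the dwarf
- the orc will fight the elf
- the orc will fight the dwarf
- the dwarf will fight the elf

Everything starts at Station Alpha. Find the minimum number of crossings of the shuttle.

Whatever the first load, the items left behind include a forbidden pair without the pilot. No opening move is safe, so no plan exists.

impossible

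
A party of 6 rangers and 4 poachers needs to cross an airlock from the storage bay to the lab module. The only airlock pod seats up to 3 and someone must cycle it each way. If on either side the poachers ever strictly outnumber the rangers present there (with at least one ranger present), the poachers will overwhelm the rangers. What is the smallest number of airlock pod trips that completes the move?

Counting alone: each trip to the lab module takes at most 3 across and each return brings at least 1 back, so after t trips out (and t−1 returns) at most 3t − (t−1) of the 10 are across; that first reaches 10 at t = 5, so at least 9 crossings are needed.
The plan below uses exactly 9 crossings, so it is optimal:
1. 2 poachers → the lab module.  (the storage bay: 6R 2P; the lab module: 0R 2P)
2. 1 poacher ← the storage bay.  (the storage bay: 6R 3P; the lab module: 0R 1P)
3. 3 poachers → the lab module.  (the storage bay: 6R 0P; the lab module: 0R 4P)
4. 1 poacher ← the storage bay.  (the storage bay: 6R 1P; the lab module: 0R 3P)
5. 3 rangers → the lab module.  (the storage bay: 3R 1P; the lab module: 3R 3P)
6. 1 poacher ← the storage bay.  (the storage bay: 3R 2P; the lab module: 3R 2P)
7. 1 ranger and 2 poachers → the lab module.  (the storage bay: 2R 0P; the lab module: 4R 4P)
8. 1 poacher ← the storage bay.  (the storage bay: 2R 1P; the lab module: 4R 3P)
9. 2 rangers and 1 poacher → the lab module.  (the storage bay: 0R 0P; the lab module: 6R 4P)

9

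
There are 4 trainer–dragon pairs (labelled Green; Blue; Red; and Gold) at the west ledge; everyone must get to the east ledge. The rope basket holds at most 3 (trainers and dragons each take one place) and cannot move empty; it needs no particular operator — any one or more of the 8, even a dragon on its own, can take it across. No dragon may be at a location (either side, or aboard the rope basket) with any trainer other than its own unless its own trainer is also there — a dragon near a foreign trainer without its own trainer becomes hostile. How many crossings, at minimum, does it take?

9

Counting alone: each trip to the east ledge takes at most 3 across and each return brings at least 1 back, so after t trips out (and t−1 returns) at most 3t − (t−1) of the 8 are across; that first reaches 8 at t = 4, so at least 7 crossings are needed.
The safety rule pushes this higher. Following every safe sequence of crossings, the most of the 8 that can be at the east ledge as the rope basket arrives there on crossing 7 is 7 — never all 8.
So no plan with fewer than 9 crossings exists, and this one achieves 9:
1. dragon Green and trainer Green cross → the east ledge.
2. trainer Green crosses ← the west ledge.
3. dragon Blue, trainer Blue, and trainer Green cross → the east ledge.
4. dragon Green and trainer Green cross ← the west ledge.
5. trainer Gold, trainer Green, and trainer Red cross → the east ledge.
6. dragon Blue crosses ← the west ledge.
7. dragon Blue and dragon Green cross → the east ledge.
8. dragon Green crosses ← the west ledge.
9. dragon Gold, dragon Green, and dragon Red cross → the east ledge.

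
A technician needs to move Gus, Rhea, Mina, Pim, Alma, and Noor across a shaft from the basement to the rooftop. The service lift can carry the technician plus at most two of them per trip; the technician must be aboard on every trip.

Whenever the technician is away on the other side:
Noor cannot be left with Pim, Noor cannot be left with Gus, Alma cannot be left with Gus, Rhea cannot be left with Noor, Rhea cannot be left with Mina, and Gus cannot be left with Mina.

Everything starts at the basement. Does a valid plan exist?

Whatever the first load, the items left behind include a forbidden pair without the technician. No opening move is safe, so no plan exists.

No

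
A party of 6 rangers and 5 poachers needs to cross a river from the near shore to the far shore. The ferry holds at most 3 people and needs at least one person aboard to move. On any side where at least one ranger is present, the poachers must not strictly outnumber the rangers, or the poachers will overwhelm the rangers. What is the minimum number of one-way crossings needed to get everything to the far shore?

9

Counting alone: each trip to the far shore takes at most 3 across and each return brings at least 1 back, so after t trips out (and t−1 returns) at most 3t − (t−1) of the 11 are across; that first reaches 11 at t = 5, so at least 9 crossings are needed.
The plan below uses exactly 9 crossings, so it is optimal:
1. 3 poachers → the far shore.  (the near shore: 6R 2P; the far shore: 0R 3P)
2. 1 poacher ← the near shore.  (the near shore: 6R 3P; the far shore: 0R 2P)
3. 3 rangers → the far shore.  (the near shore: 3R 3P; the far shore: 3R 2P)
4. 1 ranger ← the near shore.  (the near shore: 4R 3P; the far shore: 2R 2P)
5. 2 rangers and 1 poacher → the far shore.  (the near shore: 2R 2P; the far shore: 4R 3P)
6. 1 ranger ← the near shore.  (the near shore: 3R 2P; the far shore: 3R 3P)
7. 2 rangers and 1 poacher → the far shore.  (the near shore: 1R 1P; the far shore: 5R 4P)
8. 1 ranger ← the near shore.  (the near shore: 2R 1P; the far shore: 4R 4P)
9. 2 rangers and 1 poacher → the far shore.  (the near shore: 0R 0P; the far shore: 6R 5P)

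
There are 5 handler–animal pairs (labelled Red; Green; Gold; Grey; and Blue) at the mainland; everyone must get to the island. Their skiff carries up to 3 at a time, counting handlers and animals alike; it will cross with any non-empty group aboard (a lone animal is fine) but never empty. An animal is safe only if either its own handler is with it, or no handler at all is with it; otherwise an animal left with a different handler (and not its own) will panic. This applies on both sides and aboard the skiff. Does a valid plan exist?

1. animal Red and handler Red cross → the island.
2. handler Red crosses ← the mainland.
3. animal Gold, animal Green, and animal Grey cross → the island.
4. animal Red crosses ← the mainland.
5. handler Gold, handler Green, and handler Grey cross → the island.
6. animal Green and handler Green cross ← the mainland.
7. handler Blue, handler Green, and handler Red cross → the island.
8. animal Gold crosses ← the mainland.
9. animal Green and animal Red cross → the island.
10. animal Red crosses ← the mainland.
11. animal Blue, animal Gold, and animal Red cross → the island.

Yes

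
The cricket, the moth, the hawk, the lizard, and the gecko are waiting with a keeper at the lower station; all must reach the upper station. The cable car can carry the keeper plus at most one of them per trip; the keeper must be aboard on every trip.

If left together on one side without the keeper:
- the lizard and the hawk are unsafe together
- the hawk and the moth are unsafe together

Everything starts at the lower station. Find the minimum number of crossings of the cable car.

Counting alone: the keeper can take at most 1 across per trip to the upper station, so moving all 5 needs at least 5 loaded trips out, with a return between consecutive ones — at least 9 crossings.
The safety rule pushes this higher. Following every safe sequence of crossings, the most of the 5 that can be at the upper station as the cable car arrives there on crossing 9 is 4 — never all 5.
So no plan with fewer than 11 crossings exists, and this one achieves 11:
1. Keeper goes to the upper station with the hawk.
2. Keeper goes back to the lower station alone.
3. Keeper goes to the upper station with the cricket.
4. Keeper goes back to the lower station alone.
5. Keeper goes to the upper station with the moth.
6. Keeper goes back to the lower station with the hawk.
7. Keeper goes to the upper station with the lizard.
8. Keeper goes back to the lower station alone.
9. Keeper goes to the upper station with the gecko.
10. Keeper goes back to the lower station alone.
11. Keeper goes to the upper station with the hawk.

11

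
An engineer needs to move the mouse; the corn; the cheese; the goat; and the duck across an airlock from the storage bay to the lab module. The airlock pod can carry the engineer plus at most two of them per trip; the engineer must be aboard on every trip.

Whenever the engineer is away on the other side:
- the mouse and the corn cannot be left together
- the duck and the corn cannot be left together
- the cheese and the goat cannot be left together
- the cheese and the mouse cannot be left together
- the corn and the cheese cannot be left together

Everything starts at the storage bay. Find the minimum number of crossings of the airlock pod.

7

Counting alone: the engineer can take at most 2 across per trip to the lab module, so moving all 5 needs at least 3 loaded trips out, with a return between consecutive ones — at least 5 crossings.
The safety rule pushes this higher. Following every safe sequence of crossings, the most of the 5 that can be at the lab module as the airlock pod arrives there on crossing 5 is 4 — never all 5.
So no plan with fewer than 7 crossings exists, and this one achieves 7:
1. Engineer goes to the lab module with the cheese and the corn.
2. Engineer goes back to the storage bay with the corn.
3. Engineer goes to the lab module with the duck and the mouse.
4. Engineer goes back to the storage bay with the mouse.
5. Engineer goes to the lab module with the goat and the mouse.
6. Engineer goes back to the storage bay with the cheese.
7. Engineer goes to the lab module with the cheese and the corn.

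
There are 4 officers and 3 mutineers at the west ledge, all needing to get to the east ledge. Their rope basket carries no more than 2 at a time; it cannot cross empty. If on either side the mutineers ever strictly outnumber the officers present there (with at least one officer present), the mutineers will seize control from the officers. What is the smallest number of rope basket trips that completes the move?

Counting alone: each trip to the east ledge takes at most 2 across and each return brings at least 1 back, so after t trips out (and t−1 returns) at most 2t − (t−1) of the 7 are across; that first reaches 7 at t = 6, so at least 11 crossings are needed.
The plan below uses exactly 11 crossings, so it is optimal:
1. 2 mutineers → the east ledge.  (the west ledge: 4O 1M; the east ledge: 0O 2M)
2. 1 mutineer ← the west ledge.  (the west ledge: 4O 2M; the east ledge: 0O 1M)
3. 2 mutineers → the east ledge.  (the west ledge: 4O 0M; the east ledge: 0O 3M)
4. 1 mutineer ← the west ledge.  (the west ledge: 4O 1M; the east ledge: 0O 2M)
5. 2 officers → the east ledge.  (the west ledge: 2O 1M; the east ledge: 2O 2M)
6. 1 mutineer ← the west ledge.  (the west ledge: 2O 2M; the east ledge: 2O 1M)
7. 1 officer and 1 mutineer → the east ledge.  (the west ledge: 1O 1M; the east ledge: 3O 2M)
8. 1 officer ← the west ledge.  (the west ledge: 2O 1M; the east ledge: 2O 2M)
9. 1 officer and 1 mutineer → the east ledge.  (the west ledge: 1O 0M; the east ledge: 3O 3M)
10. 1 mutineer ← the west ledge.  (the west ledge: 1O 1M; the east ledge: 3O 2M)
11. 1 officer and 1 mutineer → the east ledge.  (the west ledge: 0O 0M; the east ledge: 4O 3M)

11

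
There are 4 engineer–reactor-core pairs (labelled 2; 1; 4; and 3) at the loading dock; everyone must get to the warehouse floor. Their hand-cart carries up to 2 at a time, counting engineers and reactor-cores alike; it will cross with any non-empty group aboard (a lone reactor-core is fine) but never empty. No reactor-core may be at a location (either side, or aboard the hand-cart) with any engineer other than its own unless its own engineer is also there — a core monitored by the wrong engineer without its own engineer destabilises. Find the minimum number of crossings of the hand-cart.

Following every safe sequence of crossings from the start, the most of the 8 that can be at the warehouse floor as the hand-cart arrives there on crossings 1, 3, 5 is 2, 3, 4 respectively; the best ever achieved is 4 of 8.
From crossing 7 on, no configuration arises that was not already reachable earlier: only 44 distinct safe configurations (who is on which side, and where the hand-cart is) can ever be reached, none of them has everyone across, and every continuation just revisits them. So no valid plan exists.

impossible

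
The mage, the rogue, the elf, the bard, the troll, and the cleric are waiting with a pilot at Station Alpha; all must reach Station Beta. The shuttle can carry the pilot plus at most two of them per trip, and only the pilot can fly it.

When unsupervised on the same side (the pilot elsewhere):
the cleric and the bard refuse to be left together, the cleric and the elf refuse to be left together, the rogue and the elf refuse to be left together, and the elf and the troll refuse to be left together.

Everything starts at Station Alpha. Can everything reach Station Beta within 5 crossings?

Counting alone: the pilot can take at most 2 across per trip to Station Beta, so moving all 6 needs at least 3 loaded trips out, with a return between consecutive ones — at least 5 crossings.
The safety rule pushes this higher. Following every safe sequence of crossings, the most of the 6 that can be at Station Beta as the shuttle arrives there on crossing 5 is 5 — never all 6.
So the move cannot be finished within 5 crossings. (The shortest complete plan takes 7:)
1. Pilot goes to Station Beta with the bard and the elf.  [Station Alpha: the cleric, the mage, the rogue, the troll | Station Beta: the bard, the elf]
2. Pilot goes back to Station Alpha alone.  [Station Alpha: the cleric, the mage, the rogue, the troll | Station Beta: the bard, the elf]
3. Pilot goes to Station Beta with the mage.  [Station Alpha: the cleric, the rogue, the troll | Station Beta: the bard, the elf, the mage]
4. Pilot goes back to Station Alpha alone.  [Station Alpha: the cleric, the rogue, the troll | Station Beta: the bard, the elf, the mage]
5. Pilot goes to Station Beta with the rogue and the troll.  [Station Alpha: the cleric | Station Beta: the bard, the elf, the mage, the rogue, the troll]
6. Pilot goes back to Station Alpha with the elf.  [Station Alpha: the cleric, the elf | Station Beta: the bard, the mage, the rogue, the troll]
7. Pilot goes to Station Beta with the cleric and the elf.  [Station Alpha: — | Station Beta: the bard, the cleric, the elf, the mage, the rogue, the troll]

No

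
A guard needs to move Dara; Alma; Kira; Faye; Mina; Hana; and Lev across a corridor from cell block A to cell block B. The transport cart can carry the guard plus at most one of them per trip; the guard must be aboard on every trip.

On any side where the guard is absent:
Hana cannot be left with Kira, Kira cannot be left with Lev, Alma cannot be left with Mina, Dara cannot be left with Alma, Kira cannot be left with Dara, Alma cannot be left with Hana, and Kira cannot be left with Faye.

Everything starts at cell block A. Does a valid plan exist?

Whatever the first load, the items left behind include a forbidden pair without the guard. No opening move is safe, so no plan exists.

No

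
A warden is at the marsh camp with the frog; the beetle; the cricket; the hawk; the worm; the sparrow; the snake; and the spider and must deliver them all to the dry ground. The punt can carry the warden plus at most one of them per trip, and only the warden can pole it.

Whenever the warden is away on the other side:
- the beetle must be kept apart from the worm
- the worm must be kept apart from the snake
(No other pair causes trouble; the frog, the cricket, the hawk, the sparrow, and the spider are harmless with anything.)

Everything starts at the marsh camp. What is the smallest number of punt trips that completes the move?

17

Counting alone: the warden can take at most 1 across per trip to the dry ground, so moving all 8 needs at least 8 loaded trips out, with a return between consecutive ones — at least 15 crossings.
The safety rule pushes this higher. Following every safe sequence of crossings, the most of the 8 that can be at the dry ground as the punt arrives there on crossing 15 is 7 — never all 8.
So no plan with fewer than 17 crossings exists, and this one achieves 17:
1. Warden goes to the dry ground with the worm.
2. Warden goes back to the marsh camp alone.
3. Warden goes to the dry ground with the frog.
4. Warden goes back to the marsh camp alone.
5. Warden goes to the dry ground with the beetle.
6. Warden goes back to the marsh camp with the worm.
7. Warden goes to the dry ground with the snake.
8. Warden goes back to the marsh camp alone.
9. Warden goes to the dry ground with the cricket.
10. Warden goes back to the marsh camp alone.
11. Warden goes to the dry ground with the hawk.
12. Warden goes back to the marsh camp alone.
13. Warden goes to the dry ground with the sparrow.
14. Warden goes back to the marsh camp alone.
15. Warden goes to the dry ground with the spider.
16. Warden goes back to the marsh camp alone.
17. Warden goes to the dry ground with the worm.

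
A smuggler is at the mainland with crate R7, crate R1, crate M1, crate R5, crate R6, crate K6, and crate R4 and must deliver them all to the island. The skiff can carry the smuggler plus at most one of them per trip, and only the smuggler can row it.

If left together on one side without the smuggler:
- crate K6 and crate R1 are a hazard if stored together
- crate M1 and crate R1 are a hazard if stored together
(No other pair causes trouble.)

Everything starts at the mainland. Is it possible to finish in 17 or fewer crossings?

Yes

Yes — this plan uses 15 crossings (≤ 17):
1. Smuggler goes to the island with crate R1.  [the mainland: crate K6, crate M1, crate R4, crate R5, crate R6, crate R7 | the island: crate R1]
2. Smuggler goes back to the mainland alone.  [the mainland: crate K6, crate M1, crate R4, crate R5, crate R6, crate R7 | the island: crate R1]
3. Smuggler goes to the island with crate R7.  [the mainland: crate K6, crate M1, crate R4, crate R5, crate R6 | the island: crate R1, crate R7]
4. Smuggler goes back to the mainland alone.  [the mainland: crate K6, crate M1, crate R4, crate R5, crate R6 | the island: crate R1, crate R7]
5. Smuggler goes to the island with crate M1.  [the mainland: crate K6, crate R4, crate R5, crate R6 | the island: crate M1, crate R1, crate R7]
6. Smuggler goes back to the mainland with crate R1.  [the mainland: crate K6, crate R1, crate R4, crate R5, crate R6 | the island: crate M1, crate R7]
7. Smuggler goes to the island with crate K6.  [the mainland: crate R1, crate R4, crate R5, crate R6 | the island: crate K6, crate M1, crate R7]
8. Smuggler goes back to the mainland alone.  [the mainland: crate R1, crate R4, crate R5, crate R6 | the island: crate K6, crate M1, crate R7]
9. Smuggler goes to the island with crate R5.  [the mainland: crate R1, crate R4, crate R6 | the island: crate K6, crate M1, crate R5, crate R7]
10. Smuggler goes back to the mainland alone.  [the mainland: crate R1, crate R4, crate R6 | the island: crate K6, crate M1, crate R5, crate R7]
11. Smuggler goes to the island with crate R6.  [the mainland: crate R1, crate R4 | the island: crate K6, crate M1, crate R5, crate R6, crate R7]
12. Smuggler goes back to the mainland alone.  [the mainland: crate R1, crate R4 | the island: crate K6, crate M1, crate R5, crate R6, crate R7]
13. Smuggler goes to the island with crate R4.  [the mainland: crate R1 | the island: crate K6, crate M1, crate R4, crate R5, crate R6, crate R7]
14. Smuggler goes back to the mainland alone.  [the mainland: crate R1 | the island: crate K6, crate M1, crate R4, crate R5, crate R6, crate R7]
15. Smuggler goes to the island with crate R1.  [the mainland: — | the island: crate K6, crate M1, crate R1, crate R4, crate R5, crate R6, crate R7]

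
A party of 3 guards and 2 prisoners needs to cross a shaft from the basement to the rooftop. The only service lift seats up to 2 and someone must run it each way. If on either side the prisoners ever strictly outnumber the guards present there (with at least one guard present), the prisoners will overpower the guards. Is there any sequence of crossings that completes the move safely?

1. 2 prisoners → the rooftop.  (the basement: 3G 0P; the rooftop: 0G 2P)
2. 1 prisoner ← the basement.  (the basement: 3G 1P; the rooftop: 0G 1P)
3. 2 guards → the rooftop.  (the basement: 1G 1P; the rooftop: 2G 1P)
4. 1 guard ← the basement.  (the basement: 2G 1P; the rooftop: 1G 1P)
5. 1 guard and 1 prisoner → the rooftop.  (the basement: 1G 0P; the rooftop: 2G 2P)
6. 1 prisoner ← the basement.  (the basement: 1G 1P; the rooftop: 2G 1P)
7. 1 guard and 1 prisoner → the rooftop.  (the basement: 0G 0P; the rooftop: 3G 2P)

Yes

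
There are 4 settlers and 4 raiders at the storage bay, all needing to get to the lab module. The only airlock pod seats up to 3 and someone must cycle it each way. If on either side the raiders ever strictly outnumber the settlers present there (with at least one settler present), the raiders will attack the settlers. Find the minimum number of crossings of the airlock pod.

Counting alone: each trip to the lab module takes at most 3 across and each return brings at least 1 back, so after t trips out (and t−1 returns) at most 3t − (t−1) of the 8 are across; that first reaches 8 at t = 4, so at least 7 crossings are needed.
The safety rule pushes this higher. Following every safe sequence of crossings, the most of the 8 that can be at the lab module as the airlock pod arrives there on crossing 7 is 7 — never all 8.
So no plan with fewer than 9 crossings exists, and this one achieves 9:
1. 2 raiders → the lab module.  (the storage bay: 4S 2R; the lab module: 0S 2R)
2. 1 raider ← the storage bay.  (the storage bay: 4S 3R; the lab module: 0S 1R)
3. 3 raiders → the lab module.  (the storage bay: 4S 0R; the lab module: 0S 4R)
4. 1 raider ← the storage bay.  (the storage bay: 4S 1R; the lab module: 0S 3R)
5. 3 settlers → the lab module.  (the storage bay: 1S 1R; the lab module: 3S 3R)
6. 1 settler and 1 raider ← the storage bay.  (the storage bay: 2S 2R; the lab module: 2S 2R)
7. 2 settlers → the lab module.  (the storage bay: 0S 2R; the lab module: 4S 2R)
8. 1 raider ← the storage bay.  (the storage bay: 0S 3R; the lab module: 4S 1R)
9. 3 raiders → the lab module.  (the storage bay: 0S 0R; the lab module: 4S 4R)

9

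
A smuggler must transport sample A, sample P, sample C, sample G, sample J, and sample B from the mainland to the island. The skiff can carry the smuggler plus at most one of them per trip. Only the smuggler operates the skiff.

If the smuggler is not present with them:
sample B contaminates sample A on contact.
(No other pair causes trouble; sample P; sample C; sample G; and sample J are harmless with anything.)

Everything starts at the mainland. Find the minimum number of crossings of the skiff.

11

Counting alone: the smuggler can take at most 1 across per trip to the island, so moving all 6 needs at least 6 loaded trips out, with a return between consecutive ones — at least 11 crossings.
The plan below uses exactly 11 crossings, so it is optimal:
1. Smuggler goes to the island with sample A.  [the mainland: sample B, sample C, sample G, sample J, sample P | the island: sample A]
2. Smuggler goes back to the mainland alone.  [the mainland: sample B, sample C, sample G, sample J, sample P | the island: sample A]
3. Smuggler goes to the island with sample P.  [the mainland: sample B, sample C, sample G, sample J | the island: sample A, sample P]
4. Smuggler goes back to the mainland alone.  [the mainland: sample B, sample C, sample G, sample J | the island: sample A, sample P]
5. Smuggler goes to the island with sample C.  [the mainland: sample B, sample G, sample J | the island: sample A, sample C, sample P]
6. Smuggler goes back to the mainland alone.  [the mainland: sample B, sample G, sample J | the island: sample A, sample C, sample P]
7. Smuggler goes to the island with sample G.  [the mainland: sample B, sample J | the island: sample A, sample C, sample G, sample P]
8. Smuggler goes back to the mainland alone.  [the mainland: sample B, sample J | the island: sample A, sample C, sample G, sample P]
9. Smuggler goes to the island with sample J.  [the mainland: sample B | the island: sample A, sample C, sample G, sample J, sample P]
10. Smuggler goes back to the mainland alone.  [the mainland: sample B | the island: sample A, sample C, sample G, sample J, sample P]
11. Smuggler goes to the island with sample B.  [the mainland: — | the island: sample A, sample B, sample C, sample G, sample J, sample P]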